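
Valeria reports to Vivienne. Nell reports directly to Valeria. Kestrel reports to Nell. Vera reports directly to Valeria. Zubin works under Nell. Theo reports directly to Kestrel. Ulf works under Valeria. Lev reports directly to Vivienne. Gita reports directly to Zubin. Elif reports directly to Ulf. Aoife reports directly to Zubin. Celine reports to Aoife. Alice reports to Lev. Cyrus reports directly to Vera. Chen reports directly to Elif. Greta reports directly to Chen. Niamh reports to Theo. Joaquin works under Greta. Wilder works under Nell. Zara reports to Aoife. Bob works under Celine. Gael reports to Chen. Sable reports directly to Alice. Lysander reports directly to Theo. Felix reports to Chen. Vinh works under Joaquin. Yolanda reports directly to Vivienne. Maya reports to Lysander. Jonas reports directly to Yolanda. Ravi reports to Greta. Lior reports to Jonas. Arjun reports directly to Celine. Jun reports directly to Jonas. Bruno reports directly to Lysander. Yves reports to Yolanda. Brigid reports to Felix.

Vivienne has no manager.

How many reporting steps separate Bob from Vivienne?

6

Chain from Bob up to Vivienne: Bob → Celine → Aoife → Zubin → Nell → Valeria → Vivienne. That is 6 steps up, so Bob is 6 levels below Vivienne.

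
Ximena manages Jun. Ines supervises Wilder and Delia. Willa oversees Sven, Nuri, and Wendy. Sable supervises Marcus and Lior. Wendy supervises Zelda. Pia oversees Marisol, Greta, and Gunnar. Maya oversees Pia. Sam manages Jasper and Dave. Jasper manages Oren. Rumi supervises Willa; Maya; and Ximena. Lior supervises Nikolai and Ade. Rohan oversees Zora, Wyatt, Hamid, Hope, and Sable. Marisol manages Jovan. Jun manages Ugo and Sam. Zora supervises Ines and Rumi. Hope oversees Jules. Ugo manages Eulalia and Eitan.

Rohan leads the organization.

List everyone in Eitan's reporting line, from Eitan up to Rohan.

Eitan -> Ugo -> Jun -> Ximena -> Rumi -> Zora -> Rohan

Eitan reports to Ugo. Ugo reports to Jun. Jun reports to Ximena. Ximena reports to Rumi. Rumi reports to Zora. Zora reports to Rohan. Rohan is at the top.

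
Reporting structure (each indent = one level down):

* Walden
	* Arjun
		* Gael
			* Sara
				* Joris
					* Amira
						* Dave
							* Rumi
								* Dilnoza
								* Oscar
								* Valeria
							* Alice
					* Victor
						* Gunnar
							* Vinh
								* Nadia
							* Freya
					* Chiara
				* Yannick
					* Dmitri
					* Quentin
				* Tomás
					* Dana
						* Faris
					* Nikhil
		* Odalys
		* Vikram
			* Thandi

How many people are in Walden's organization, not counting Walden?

27

Walden directly manages Arjun. Under Arjun: Vikram, Thandi, Odalys, Gael, Sara, Tomás, Nikhil, Dana, Faris, Yannick, Quentin, Dmitri, Joris, Chiara, Victor, Gunnar, Freya, Vinh, Nadia, Amira, Dave, Alice, Rumi, Valeria, Oscar, Dilnoza (26). That's 27 in total.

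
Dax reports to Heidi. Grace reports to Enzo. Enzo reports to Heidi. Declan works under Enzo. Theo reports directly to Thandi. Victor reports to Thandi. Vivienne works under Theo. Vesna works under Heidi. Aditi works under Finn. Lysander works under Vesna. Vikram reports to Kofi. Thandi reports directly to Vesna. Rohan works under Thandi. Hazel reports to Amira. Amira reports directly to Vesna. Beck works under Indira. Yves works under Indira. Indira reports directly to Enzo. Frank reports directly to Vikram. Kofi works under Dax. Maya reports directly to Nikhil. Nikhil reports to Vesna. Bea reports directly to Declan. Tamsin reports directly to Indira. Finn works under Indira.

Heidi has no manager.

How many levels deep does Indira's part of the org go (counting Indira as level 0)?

The longest chain under Indira runs Indira → Finn → Aditi, which is 2 levels below Indira.

2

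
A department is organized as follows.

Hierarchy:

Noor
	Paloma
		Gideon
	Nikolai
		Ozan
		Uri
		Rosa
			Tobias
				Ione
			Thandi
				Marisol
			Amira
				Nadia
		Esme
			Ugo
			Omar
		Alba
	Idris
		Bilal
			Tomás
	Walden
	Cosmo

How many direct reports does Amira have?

1

Amira directly manages Nadia. That is 1 direct report.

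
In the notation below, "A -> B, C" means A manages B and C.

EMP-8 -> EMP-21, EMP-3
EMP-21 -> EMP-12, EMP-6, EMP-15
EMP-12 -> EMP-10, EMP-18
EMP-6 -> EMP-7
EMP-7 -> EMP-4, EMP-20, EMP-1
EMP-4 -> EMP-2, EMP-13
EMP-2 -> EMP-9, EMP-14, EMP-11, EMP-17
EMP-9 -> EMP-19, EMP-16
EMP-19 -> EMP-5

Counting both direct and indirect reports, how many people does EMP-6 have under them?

13

EMP-6 directly manages EMP-7. Under EMP-7: EMP-1, EMP-20, EMP-4, EMP-13, EMP-2, EMP-17, EMP-11, EMP-14, EMP-9, EMP-16, EMP-19, EMP-5 (12). That's 13 in total.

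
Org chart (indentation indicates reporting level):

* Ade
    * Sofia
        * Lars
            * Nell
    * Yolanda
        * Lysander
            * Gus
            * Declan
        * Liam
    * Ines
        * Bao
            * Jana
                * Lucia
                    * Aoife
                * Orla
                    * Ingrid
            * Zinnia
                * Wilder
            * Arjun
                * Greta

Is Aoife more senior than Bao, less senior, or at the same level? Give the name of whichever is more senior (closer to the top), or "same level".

Aoife is 5 levels below Ade; Bao is 2. Bao is higher.

Bao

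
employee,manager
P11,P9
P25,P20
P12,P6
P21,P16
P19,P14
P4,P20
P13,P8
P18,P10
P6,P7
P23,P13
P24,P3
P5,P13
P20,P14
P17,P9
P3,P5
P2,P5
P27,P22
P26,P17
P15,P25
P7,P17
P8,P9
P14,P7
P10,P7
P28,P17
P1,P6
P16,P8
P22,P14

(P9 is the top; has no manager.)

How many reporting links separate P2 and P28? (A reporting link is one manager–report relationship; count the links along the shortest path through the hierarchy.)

P2 is 4 levels below P9, and P28 is 2 levels below P9 (their lowest common manager). The shortest path runs up from P2 to P9 and back down to P28: 4 + 2 = 6 links.

6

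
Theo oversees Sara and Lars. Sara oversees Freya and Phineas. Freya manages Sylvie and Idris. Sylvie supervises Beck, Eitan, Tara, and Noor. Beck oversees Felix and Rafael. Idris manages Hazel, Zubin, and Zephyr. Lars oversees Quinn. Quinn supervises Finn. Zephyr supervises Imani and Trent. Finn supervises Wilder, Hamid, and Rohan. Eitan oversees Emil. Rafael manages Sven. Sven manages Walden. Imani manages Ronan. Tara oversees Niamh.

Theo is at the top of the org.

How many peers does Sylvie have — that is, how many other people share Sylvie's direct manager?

Sylvie reports to Freya. Freya's other direct reports are Idris — 1 peer.

1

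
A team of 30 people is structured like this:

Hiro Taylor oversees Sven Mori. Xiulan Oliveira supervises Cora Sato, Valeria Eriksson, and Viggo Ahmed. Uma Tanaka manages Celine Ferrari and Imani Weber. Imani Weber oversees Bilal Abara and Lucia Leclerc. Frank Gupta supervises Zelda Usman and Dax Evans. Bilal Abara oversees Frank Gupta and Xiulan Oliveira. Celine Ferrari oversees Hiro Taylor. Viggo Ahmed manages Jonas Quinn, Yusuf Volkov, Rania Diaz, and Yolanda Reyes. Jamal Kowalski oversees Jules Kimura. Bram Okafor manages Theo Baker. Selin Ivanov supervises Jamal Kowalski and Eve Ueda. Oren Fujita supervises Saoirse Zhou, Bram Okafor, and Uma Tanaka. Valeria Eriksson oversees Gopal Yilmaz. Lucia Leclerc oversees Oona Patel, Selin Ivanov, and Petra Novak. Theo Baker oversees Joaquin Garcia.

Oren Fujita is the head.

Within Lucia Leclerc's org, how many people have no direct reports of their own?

The people in Lucia Leclerc's organization with no one reporting to them are Petra Novak, Oona Patel, Eve Ueda, Jules Kimura. That is 4.

4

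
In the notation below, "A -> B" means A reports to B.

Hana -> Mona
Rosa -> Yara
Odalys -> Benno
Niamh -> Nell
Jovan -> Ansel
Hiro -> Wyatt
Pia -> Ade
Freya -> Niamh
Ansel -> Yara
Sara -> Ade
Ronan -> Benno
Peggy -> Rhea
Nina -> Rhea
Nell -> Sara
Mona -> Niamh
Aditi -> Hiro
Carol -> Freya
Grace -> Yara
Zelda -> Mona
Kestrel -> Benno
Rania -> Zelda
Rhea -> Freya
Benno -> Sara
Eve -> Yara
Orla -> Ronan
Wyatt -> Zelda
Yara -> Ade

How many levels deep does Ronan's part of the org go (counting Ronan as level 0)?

1

The longest chain under Ronan runs Ronan → Orla, which is 1 level below Ronan.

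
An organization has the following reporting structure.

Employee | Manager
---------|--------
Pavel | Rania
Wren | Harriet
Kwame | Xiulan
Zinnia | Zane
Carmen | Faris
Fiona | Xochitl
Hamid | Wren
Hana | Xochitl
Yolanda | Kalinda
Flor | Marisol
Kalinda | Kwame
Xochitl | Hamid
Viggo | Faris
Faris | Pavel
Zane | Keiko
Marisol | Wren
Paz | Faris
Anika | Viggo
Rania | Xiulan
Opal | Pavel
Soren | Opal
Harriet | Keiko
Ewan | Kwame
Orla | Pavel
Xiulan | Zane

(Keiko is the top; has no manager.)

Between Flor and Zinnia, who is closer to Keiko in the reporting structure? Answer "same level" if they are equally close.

Flor is 4 levels below Keiko; Zinnia is 2. Zinnia is higher.

Zinnia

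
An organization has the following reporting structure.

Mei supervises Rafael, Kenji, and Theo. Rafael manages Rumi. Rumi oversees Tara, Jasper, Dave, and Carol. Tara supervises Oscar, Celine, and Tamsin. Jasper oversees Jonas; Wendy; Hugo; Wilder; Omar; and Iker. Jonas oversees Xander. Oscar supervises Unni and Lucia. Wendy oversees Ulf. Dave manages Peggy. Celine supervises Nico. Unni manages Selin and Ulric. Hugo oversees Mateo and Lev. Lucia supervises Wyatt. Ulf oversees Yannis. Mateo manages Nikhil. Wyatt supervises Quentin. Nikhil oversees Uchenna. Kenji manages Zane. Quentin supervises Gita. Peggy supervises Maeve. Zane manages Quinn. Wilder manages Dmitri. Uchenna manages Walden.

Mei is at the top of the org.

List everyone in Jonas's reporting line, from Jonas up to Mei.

Jonas reports to Jasper. Jasper reports to Rumi. Rumi reports to Rafael. Rafael reports to Mei. Mei is at the top.

Jonas -> Jasper -> Rumi -> Rafael -> Mei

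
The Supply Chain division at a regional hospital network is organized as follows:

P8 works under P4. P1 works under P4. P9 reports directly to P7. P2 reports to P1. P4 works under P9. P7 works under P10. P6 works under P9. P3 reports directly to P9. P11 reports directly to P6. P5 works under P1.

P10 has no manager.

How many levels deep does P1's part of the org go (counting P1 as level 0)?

1

The longest chain under P1 runs P1 → P2, which is 1 level below P1.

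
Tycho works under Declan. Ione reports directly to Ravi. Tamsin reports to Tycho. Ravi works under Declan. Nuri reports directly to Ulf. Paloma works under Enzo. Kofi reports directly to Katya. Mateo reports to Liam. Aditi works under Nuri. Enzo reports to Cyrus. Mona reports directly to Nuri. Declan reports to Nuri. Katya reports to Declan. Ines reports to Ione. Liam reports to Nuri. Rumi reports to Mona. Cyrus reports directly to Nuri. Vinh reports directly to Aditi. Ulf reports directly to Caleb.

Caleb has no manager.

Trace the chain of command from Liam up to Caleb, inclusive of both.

Liam -> Nuri -> Ulf -> Caleb

Liam reports to Nuri. Nuri reports to Ulf. Ulf reports to Caleb. Caleb is at the top.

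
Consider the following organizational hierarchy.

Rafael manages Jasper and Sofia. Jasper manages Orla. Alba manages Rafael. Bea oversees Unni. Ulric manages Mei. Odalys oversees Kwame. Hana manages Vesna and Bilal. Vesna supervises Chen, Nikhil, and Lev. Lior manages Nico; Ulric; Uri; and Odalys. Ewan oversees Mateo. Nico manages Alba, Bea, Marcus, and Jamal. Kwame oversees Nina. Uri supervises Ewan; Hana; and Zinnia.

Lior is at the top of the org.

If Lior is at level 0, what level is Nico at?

Chain from Nico up to Lior: Nico → Lior. That is 1 step up, so Nico is 1 level below Lior.

1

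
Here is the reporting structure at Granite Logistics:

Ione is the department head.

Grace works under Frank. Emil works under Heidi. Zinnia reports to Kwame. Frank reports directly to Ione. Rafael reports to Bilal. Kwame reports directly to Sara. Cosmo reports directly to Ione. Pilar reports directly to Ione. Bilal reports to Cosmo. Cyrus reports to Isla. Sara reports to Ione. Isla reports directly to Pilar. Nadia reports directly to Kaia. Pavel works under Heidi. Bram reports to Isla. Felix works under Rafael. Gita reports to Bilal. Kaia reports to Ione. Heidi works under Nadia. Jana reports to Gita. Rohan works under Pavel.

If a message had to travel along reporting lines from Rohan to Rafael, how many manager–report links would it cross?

Rohan is 5 levels below Ione, and Rafael is 3 levels below Ione (their lowest common manager). The shortest path runs up from Rohan to Ione and back down to Rafael: 5 + 3 = 8 links.

8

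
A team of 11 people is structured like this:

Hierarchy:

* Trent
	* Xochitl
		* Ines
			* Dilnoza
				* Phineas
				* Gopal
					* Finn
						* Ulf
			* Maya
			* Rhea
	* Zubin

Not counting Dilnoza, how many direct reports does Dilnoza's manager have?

2

Dilnoza reports to Ines. Ines's other direct reports are Maya, Rhea — 2 peers.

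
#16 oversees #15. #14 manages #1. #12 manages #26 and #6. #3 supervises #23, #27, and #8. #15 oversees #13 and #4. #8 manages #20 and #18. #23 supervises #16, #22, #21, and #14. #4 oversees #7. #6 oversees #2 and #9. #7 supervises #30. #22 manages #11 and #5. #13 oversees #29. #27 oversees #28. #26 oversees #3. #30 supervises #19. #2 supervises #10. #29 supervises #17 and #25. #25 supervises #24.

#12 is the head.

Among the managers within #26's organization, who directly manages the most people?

Direct-report counts within #26's organization: #26 has 1; #3 has 3; #8 has 2; #27 has 1; #23 has 4; #14 has 1; #22 has 2; #16 has 1; #15 has 2; #13 has 1; #29 has 2; #25 has 1; #4 has 1; #7 has 1; #30 has 1. The largest is 4, held by #23.

#23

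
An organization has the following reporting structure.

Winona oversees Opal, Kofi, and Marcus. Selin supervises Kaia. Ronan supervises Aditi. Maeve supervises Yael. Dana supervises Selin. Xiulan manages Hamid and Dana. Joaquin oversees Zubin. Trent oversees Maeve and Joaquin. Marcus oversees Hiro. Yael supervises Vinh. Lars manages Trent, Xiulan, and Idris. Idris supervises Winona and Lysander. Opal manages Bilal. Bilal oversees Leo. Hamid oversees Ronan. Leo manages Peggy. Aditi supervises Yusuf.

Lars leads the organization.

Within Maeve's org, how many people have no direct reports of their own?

The only person in Maeve's organization with no one reporting to them is Vinh. That is 1.

1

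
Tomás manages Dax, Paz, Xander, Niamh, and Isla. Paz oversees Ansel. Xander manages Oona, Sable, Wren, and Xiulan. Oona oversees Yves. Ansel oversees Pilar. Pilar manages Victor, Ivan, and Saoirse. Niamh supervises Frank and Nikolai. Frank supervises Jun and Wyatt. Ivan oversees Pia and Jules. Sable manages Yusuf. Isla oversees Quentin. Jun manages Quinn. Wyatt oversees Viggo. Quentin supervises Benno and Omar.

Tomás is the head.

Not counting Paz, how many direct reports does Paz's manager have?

Paz reports to Tomás. Tomás's other direct reports are Dax, Xander, Niamh, Isla — 4 peers.

4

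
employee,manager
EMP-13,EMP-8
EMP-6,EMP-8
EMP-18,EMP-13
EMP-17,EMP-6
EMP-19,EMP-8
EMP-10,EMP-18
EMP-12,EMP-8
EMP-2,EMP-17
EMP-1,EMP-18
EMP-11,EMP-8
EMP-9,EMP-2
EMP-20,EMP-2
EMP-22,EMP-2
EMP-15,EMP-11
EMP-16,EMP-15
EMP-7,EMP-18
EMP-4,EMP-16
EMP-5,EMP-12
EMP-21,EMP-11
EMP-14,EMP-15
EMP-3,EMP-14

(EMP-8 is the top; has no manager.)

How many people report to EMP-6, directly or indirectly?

5

EMP-6 directly manages EMP-17. Under EMP-17: EMP-2, EMP-22, EMP-20, EMP-9 (4). That's 5 in total.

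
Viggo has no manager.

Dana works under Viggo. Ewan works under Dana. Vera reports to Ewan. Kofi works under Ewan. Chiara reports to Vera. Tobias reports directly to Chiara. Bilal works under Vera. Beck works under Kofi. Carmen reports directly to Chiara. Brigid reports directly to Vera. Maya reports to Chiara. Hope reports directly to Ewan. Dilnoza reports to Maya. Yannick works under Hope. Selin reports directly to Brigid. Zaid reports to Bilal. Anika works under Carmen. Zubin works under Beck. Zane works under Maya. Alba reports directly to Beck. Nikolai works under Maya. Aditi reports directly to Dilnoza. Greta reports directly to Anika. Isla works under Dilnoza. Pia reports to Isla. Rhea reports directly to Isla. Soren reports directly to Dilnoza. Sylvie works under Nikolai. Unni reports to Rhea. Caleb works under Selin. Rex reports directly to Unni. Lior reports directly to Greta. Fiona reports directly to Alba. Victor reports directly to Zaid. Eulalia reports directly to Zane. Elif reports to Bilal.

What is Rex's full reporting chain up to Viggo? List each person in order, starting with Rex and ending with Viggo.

Rex -> Unni -> Rhea -> Isla -> Dilnoza -> Maya -> Chiara -> Vera -> Ewan -> Dana -> Viggo

Rex reports to Unni. Unni reports to Rhea. Rhea reports to Isla. Isla reports to Dilnoza. Dilnoza reports to Maya. Maya reports to Chiara. Chiara reports to Vera. Vera reports to Ewan. Ewan reports to Dana. Dana reports to Viggo. Viggo is at the top.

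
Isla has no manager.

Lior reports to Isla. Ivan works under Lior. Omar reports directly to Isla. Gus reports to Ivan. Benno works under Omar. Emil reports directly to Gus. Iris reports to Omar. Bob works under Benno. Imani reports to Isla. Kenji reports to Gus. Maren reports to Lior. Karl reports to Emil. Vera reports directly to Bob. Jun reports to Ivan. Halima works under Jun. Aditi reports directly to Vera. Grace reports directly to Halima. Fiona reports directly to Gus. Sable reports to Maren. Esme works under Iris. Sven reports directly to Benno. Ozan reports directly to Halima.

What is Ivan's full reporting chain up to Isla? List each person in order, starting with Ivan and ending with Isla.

Ivan reports to Lior. Lior reports to Isla. Isla is at the top.

Ivan -> Lior -> Isla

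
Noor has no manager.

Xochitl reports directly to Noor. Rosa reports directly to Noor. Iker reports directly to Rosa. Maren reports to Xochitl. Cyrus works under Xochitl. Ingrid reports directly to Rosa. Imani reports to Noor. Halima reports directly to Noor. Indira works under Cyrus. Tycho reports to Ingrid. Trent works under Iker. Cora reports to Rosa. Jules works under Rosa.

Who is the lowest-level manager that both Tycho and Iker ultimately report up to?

Rosa

Tycho's chain of managers is Ingrid, Rosa, Noor. Iker's chain of managers is Rosa, Noor. The first manager that appears in both chains is Rosa.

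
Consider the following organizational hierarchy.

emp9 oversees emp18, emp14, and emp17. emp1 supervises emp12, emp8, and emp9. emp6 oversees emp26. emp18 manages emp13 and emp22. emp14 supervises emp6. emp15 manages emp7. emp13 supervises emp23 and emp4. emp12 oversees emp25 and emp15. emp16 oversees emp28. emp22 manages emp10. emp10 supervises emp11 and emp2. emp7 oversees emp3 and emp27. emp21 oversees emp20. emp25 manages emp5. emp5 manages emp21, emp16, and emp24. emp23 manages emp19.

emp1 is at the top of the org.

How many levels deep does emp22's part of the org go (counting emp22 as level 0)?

2

The longest chain under emp22 runs emp22 → emp10 → emp2, which is 2 levels below emp22.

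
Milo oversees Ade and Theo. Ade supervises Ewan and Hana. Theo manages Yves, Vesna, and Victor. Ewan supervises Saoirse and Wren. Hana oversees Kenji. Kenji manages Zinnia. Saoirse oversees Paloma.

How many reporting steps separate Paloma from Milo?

4

Chain from Paloma up to Milo: Paloma → Saoirse → Ewan → Ade → Milo. That is 4 steps up, so Paloma is 4 levels below Milo.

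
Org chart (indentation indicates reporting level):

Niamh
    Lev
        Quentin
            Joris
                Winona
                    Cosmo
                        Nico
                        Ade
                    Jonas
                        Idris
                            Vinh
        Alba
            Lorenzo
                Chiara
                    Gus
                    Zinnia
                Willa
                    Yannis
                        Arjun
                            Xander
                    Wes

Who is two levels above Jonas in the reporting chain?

Jonas reports to Winona, and Winona reports to Joris. So Jonas's skip-level manager is Joris.

Joris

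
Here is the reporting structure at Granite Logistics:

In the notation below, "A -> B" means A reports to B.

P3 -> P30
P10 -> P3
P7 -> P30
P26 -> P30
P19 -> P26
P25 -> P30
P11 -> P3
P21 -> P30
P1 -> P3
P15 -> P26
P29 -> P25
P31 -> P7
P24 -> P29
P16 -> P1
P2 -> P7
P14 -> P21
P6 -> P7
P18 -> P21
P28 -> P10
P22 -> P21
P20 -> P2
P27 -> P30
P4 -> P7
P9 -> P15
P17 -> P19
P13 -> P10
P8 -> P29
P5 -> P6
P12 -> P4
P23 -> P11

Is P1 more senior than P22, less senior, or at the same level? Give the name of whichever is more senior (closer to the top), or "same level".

Both P1 and P22 are 2 levels below P30.

same level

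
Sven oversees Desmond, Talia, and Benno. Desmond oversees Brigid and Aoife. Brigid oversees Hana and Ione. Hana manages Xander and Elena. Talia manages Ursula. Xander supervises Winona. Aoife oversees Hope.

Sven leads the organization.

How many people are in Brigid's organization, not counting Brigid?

5

Brigid directly manages Hana, Ione. Under Hana: Xander, Winona, Elena (3). Ione has no reports. So Brigid's organization is 2 direct reports plus everyone under them: 4 + 1 = 5.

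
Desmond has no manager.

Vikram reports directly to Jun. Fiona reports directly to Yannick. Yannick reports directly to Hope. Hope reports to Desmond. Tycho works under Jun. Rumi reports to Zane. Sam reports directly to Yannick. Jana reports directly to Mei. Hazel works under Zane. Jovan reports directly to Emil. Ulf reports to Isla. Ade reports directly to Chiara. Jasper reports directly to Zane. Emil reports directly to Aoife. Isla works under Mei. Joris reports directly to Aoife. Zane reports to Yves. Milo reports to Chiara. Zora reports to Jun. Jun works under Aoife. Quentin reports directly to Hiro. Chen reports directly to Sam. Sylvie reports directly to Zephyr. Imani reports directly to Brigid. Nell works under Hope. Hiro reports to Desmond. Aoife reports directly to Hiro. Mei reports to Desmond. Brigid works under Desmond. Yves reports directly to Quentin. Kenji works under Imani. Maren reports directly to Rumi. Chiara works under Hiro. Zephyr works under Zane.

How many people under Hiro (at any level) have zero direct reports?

11

The people in Hiro's organization with no one reporting to them are Milo, Ade, Maren, Hazel, Jasper, Sylvie, Joris, Jovan, Tycho, Zora, Vikram. That is 11.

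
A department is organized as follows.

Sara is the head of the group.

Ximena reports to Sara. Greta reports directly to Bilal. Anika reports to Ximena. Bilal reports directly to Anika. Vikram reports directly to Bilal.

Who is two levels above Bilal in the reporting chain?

Ximena

Bilal reports to Anika, and Anika reports to Ximena. So Bilal's skip-level manager is Ximena.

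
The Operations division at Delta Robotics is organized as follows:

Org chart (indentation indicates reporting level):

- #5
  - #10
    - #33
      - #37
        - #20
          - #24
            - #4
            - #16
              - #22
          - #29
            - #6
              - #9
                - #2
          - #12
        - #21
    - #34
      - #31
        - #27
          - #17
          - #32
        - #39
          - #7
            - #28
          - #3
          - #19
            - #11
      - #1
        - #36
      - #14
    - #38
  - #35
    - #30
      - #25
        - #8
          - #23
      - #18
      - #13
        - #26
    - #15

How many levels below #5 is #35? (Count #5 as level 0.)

1

Chain from #35 up to #5: #35 → #5. That is 1 step up, so #35 is 1 level below #5.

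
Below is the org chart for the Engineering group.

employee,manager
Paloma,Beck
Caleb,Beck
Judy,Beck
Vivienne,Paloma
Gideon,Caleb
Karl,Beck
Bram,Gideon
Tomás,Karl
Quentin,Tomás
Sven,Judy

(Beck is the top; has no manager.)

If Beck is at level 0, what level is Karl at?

Chain from Karl up to Beck: Karl → Beck. That is 1 step up, so Karl is 1 level below Beck.

1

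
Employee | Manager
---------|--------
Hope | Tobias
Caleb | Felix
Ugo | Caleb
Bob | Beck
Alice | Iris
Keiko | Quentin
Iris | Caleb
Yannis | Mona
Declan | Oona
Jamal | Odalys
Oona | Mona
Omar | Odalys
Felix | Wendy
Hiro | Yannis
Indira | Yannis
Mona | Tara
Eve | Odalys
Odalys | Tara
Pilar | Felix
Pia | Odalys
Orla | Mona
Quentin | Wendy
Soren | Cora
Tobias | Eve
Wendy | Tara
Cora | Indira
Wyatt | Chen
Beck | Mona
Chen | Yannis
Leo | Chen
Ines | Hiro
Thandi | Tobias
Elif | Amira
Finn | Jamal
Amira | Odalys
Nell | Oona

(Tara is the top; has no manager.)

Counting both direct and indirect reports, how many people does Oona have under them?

Oona directly manages Nell, Declan. Nell has no reports. Declan has no reports. So Oona's organization is 2 direct reports plus everyone under them: 1 + 1 = 2.

2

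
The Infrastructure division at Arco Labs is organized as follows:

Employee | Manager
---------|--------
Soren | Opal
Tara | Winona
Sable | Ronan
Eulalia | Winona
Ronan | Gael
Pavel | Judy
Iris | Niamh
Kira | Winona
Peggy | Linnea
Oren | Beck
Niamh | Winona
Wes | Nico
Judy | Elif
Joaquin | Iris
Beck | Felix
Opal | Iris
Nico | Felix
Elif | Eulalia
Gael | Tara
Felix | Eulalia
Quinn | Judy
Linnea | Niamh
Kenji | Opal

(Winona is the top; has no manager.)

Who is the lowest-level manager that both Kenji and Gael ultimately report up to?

Winona

Kenji's chain of managers is Opal, Iris, Niamh, Winona. Gael's chain of managers is Tara, Winona. The first manager that appears in both chains is Winona.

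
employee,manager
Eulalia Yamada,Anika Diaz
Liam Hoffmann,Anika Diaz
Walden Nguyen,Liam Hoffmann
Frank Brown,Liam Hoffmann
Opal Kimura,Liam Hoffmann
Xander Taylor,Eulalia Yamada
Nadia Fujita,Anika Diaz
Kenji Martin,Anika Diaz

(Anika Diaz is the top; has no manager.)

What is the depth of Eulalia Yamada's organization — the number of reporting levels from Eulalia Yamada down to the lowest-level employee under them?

1

The longest chain under Eulalia Yamada runs Eulalia Yamada → Xander Taylor, which is 1 level below Eulalia Yamada.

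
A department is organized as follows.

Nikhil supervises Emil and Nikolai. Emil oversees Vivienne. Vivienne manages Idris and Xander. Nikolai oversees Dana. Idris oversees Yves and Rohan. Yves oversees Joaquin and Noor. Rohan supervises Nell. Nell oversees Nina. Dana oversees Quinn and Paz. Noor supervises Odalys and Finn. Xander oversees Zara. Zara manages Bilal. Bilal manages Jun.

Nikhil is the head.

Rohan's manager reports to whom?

Vivienne

Rohan reports to Idris, and Idris reports to Vivienne. So Rohan's skip-level manager is Vivienne.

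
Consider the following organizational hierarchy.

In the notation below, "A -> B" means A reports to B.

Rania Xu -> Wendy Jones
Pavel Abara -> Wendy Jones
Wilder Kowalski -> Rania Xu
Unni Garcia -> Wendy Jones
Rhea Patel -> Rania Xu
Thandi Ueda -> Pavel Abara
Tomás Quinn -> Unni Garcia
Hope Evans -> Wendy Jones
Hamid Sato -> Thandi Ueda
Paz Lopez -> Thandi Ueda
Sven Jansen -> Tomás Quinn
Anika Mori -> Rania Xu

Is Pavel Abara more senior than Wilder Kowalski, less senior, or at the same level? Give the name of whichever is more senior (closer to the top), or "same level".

Pavel Abara is 1 level below Wendy Jones; Wilder Kowalski is 2. Pavel Abara is higher.

Pavel Abara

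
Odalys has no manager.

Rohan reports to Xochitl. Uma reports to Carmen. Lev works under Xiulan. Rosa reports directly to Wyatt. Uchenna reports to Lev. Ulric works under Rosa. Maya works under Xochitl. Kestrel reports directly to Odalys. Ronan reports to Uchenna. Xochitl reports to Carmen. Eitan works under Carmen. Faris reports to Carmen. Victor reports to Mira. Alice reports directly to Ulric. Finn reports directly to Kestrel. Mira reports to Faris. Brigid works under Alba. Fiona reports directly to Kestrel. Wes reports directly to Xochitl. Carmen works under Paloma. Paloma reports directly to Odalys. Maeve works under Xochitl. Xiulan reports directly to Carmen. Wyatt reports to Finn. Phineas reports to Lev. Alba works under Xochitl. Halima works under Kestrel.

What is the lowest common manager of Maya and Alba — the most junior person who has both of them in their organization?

Xochitl

Maya's chain of managers is Xochitl, Carmen, Paloma, Odalys. Alba's chain of managers is Xochitl, Carmen, Paloma, Odalys. The first manager that appears in both chains is Xochitl.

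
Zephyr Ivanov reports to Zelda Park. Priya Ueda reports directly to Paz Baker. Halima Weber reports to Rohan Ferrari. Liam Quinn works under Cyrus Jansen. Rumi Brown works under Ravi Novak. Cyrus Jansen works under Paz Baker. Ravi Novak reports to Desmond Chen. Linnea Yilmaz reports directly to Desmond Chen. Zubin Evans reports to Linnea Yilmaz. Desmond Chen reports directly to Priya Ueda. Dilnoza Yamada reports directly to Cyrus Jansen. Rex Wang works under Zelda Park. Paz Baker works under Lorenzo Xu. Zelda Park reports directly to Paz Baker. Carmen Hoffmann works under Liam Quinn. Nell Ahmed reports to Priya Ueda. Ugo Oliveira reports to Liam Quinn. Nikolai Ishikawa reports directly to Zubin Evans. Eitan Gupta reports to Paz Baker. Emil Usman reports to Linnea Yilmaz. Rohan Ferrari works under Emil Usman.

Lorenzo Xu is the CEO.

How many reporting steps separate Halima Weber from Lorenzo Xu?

Chain from Halima Weber up to Lorenzo Xu: Halima Weber → Rohan Ferrari → Emil Usman → Linnea Yilmaz → Desmond Chen → Priya Ueda → Paz Baker → Lorenzo Xu. That is 7 steps up, so Halima Weber is 7 levels below Lorenzo Xu.

7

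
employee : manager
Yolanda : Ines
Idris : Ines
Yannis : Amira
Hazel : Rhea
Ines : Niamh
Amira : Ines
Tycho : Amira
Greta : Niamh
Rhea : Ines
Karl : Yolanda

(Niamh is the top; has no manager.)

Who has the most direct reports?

Ines

Direct-report counts: Niamh has 2; Ines has 4; Yolanda has 1; Amira has 2; Rhea has 1. The largest is 4, held by Ines.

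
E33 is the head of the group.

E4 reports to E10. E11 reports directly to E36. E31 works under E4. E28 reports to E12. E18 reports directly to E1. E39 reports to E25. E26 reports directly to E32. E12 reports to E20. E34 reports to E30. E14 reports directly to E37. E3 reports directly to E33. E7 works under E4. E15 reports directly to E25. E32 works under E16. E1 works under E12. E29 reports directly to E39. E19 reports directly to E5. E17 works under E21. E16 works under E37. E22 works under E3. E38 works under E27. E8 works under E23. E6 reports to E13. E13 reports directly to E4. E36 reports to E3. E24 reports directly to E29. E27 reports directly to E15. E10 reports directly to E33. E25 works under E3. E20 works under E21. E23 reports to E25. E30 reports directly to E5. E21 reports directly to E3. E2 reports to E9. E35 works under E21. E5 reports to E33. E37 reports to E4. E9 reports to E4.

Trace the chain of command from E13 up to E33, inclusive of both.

E13 reports to E4. E4 reports to E10. E10 reports to E33. E33 is at the top.

E13 -> E4 -> E10 -> E33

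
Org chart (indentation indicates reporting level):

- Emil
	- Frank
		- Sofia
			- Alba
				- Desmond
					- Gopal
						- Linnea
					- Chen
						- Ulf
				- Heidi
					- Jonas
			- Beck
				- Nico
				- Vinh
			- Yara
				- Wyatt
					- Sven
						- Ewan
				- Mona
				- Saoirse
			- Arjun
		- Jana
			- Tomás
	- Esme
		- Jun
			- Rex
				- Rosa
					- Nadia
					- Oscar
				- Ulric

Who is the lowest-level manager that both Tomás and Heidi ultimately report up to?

Tomás's chain of managers is Jana, Frank, Emil. Heidi's chain of managers is Alba, Sofia, Frank, Emil. The first manager that appears in both chains is Frank.

Frank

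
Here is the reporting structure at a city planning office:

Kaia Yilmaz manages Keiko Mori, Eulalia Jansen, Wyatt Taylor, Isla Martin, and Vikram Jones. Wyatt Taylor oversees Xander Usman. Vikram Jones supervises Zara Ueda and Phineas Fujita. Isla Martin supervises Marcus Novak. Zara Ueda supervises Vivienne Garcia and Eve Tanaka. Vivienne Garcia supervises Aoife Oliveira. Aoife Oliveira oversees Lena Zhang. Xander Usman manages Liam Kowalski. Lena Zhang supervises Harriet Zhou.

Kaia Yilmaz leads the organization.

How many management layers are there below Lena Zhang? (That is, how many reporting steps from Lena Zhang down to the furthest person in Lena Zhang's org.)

1

The longest chain under Lena Zhang runs Lena Zhang → Harriet Zhou, which is 1 level below Lena Zhang.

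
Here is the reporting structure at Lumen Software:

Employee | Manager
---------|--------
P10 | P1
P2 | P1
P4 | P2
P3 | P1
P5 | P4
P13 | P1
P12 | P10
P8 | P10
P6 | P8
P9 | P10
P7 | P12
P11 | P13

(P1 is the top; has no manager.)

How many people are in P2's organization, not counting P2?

P2 directly manages P4. Under P4: P5 (1). That's 2 in total.

2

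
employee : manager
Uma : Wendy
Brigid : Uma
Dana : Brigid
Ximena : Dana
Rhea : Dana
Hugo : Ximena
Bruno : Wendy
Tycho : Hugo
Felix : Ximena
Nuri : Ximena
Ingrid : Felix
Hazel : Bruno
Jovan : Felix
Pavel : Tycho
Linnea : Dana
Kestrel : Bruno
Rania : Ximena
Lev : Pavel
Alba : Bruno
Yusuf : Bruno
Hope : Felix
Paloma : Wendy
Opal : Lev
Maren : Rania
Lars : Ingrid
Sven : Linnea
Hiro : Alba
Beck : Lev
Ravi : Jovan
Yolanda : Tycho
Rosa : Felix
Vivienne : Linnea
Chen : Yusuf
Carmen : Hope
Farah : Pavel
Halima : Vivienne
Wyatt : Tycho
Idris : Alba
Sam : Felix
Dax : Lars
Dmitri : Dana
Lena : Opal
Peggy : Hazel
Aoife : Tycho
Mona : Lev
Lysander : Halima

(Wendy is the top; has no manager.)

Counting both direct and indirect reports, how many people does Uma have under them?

35

Uma directly manages Brigid. Under Brigid: Dana, Dmitri, Linnea, Vivienne, Halima, Lysander, Sven, Rhea, Ximena, Rania, Maren, Nuri, Felix, Sam, Rosa, Hope, Carmen, Jovan, Ravi, Ingrid, Lars, Dax, Hugo, Tycho, Aoife, Wyatt, Yolanda, Pavel, Farah, Lev, Mona, Beck, Opal, Lena (34). That's 35 in total.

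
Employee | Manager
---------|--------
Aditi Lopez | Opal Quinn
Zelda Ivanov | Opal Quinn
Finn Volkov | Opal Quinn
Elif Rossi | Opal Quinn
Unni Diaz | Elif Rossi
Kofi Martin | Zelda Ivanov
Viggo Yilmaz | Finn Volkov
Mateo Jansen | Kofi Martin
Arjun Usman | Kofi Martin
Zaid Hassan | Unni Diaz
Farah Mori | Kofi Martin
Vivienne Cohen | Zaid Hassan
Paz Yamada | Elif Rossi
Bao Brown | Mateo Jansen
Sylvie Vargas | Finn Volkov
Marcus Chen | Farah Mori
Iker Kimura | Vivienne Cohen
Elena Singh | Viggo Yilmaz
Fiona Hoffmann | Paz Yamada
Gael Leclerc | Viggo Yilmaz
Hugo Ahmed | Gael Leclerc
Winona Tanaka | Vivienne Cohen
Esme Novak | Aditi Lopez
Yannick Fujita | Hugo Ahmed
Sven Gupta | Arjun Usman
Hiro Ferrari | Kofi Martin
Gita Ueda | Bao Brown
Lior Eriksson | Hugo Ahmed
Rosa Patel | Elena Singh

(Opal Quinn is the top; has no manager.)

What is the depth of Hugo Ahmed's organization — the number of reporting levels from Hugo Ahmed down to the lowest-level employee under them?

The longest chain under Hugo Ahmed runs Hugo Ahmed → Lior Eriksson, which is 1 level below Hugo Ahmed.

1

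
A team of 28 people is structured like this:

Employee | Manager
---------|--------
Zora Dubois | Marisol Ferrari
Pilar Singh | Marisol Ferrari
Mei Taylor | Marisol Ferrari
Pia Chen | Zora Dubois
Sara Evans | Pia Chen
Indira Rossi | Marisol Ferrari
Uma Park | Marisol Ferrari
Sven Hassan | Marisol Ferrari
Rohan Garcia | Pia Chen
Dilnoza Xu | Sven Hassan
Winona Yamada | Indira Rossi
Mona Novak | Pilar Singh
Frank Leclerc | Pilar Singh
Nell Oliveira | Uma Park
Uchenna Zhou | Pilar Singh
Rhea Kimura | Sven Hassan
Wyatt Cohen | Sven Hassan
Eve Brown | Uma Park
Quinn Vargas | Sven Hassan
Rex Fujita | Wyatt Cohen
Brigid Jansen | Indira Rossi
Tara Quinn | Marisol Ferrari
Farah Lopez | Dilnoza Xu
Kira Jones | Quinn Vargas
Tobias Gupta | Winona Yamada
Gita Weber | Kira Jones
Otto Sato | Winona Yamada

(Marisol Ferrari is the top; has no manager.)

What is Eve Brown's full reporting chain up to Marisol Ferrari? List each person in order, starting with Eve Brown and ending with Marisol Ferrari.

Eve Brown reports to Uma Park. Uma Park reports to Marisol Ferrari. Marisol Ferrari is at the top.

Eve Brown -> Uma Park -> Marisol Ferrari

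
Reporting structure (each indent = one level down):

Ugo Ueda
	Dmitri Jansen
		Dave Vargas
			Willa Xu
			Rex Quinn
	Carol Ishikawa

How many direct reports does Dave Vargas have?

2

Dave Vargas directly manages Willa Xu, Rex Quinn. That is 2 direct reports.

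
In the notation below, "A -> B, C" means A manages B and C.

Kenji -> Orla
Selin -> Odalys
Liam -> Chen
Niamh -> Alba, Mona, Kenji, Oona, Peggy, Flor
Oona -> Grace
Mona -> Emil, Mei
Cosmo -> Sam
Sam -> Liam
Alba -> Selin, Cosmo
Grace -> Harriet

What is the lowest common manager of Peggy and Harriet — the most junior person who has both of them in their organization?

Peggy's chain of managers is Niamh. Harriet's chain of managers is Grace, Oona, Niamh. The first manager that appears in both chains is Niamh.

Niamh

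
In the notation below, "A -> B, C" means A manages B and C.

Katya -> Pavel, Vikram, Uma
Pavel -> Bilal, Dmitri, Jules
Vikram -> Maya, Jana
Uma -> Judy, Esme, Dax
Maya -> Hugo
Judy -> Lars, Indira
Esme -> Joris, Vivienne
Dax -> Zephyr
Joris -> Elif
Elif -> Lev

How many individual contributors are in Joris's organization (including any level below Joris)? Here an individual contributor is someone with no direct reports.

1

The only person in Joris's organization with no one reporting to them is Lev. That is 1.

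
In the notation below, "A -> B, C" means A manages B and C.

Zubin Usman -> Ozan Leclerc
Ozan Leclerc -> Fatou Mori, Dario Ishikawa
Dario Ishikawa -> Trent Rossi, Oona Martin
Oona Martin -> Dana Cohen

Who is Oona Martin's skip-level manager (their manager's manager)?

Oona Martin reports to Dario Ishikawa, and Dario Ishikawa reports to Ozan Leclerc. So Oona Martin's skip-level manager is Ozan Leclerc.

Ozan Leclerc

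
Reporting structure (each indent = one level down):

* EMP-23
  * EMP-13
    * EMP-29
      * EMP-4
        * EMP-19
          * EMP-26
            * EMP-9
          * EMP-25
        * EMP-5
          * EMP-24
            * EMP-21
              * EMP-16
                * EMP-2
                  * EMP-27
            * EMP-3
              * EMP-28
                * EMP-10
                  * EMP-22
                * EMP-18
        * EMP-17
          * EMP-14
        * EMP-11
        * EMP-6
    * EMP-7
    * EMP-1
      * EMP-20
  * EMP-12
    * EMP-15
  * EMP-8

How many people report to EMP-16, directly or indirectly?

EMP-16 directly manages EMP-2. Under EMP-2: EMP-27 (1). That's 2 in total.

2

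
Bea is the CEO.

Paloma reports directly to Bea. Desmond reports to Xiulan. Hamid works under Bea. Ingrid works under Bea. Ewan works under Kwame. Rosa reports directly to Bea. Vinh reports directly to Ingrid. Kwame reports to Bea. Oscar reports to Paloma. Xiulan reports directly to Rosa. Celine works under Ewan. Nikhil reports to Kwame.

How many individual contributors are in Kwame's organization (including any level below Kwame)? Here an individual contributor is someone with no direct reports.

2

The people in Kwame's organization with no one reporting to them are Nikhil, Celine. That is 2.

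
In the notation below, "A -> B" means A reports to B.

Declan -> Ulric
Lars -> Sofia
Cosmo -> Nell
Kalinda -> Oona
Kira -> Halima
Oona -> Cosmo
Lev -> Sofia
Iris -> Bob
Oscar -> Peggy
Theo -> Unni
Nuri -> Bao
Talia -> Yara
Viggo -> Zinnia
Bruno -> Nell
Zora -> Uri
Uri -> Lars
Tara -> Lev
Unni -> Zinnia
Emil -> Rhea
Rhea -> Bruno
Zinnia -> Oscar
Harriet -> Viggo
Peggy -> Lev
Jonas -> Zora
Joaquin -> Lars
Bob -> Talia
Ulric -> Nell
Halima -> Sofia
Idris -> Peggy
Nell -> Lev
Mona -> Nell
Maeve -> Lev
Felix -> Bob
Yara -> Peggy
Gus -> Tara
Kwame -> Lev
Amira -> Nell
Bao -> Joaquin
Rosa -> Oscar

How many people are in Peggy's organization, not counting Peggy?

Peggy directly manages Oscar, Yara, Idris. Under Oscar: Rosa, Zinnia, Unni, Theo, Viggo, Harriet (6). Under Yara: Talia, Bob, Felix, Iris (4). Idris has no reports. So Peggy's organization is 3 direct reports plus everyone under them: 7 + 5 + 1 = 13.

13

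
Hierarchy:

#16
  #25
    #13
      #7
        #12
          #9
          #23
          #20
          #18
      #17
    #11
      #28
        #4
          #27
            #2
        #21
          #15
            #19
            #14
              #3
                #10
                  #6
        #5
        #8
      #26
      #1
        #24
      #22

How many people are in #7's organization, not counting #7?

5

#7 directly manages #12. Under #12: #18, #20, #23, #9 (4). That's 5 in total.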